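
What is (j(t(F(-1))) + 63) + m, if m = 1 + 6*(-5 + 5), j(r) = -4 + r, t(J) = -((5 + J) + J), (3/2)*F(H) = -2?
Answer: 173/3 ≈ 57.667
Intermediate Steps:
F(H) = -4/3 (F(H) = (⅔)*(-2) = -4/3)
t(J) = -5 - 2*J (t(J) = -(5 + 2*J) = -5 - 2*J)
m = 1 (m = 1 + 6*0 = 1 + 0 = 1)
(j(t(F(-1))) + 63) + m = ((-4 + (-5 - 2*(-4/3))) + 63) + 1 = ((-4 + (-5 + 8/3)) + 63) + 1 = ((-4 - 7/3) + 63) + 1 = (-19/3 + 63) + 1 = 170/3 + 1 = 173/3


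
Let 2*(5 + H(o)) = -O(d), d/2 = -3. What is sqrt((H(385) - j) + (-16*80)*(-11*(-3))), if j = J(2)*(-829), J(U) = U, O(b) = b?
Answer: 2*I*sqrt(10146) ≈ 201.45*I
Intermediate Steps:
d = -6 (d = 2*(-3) = -6)
H(o) = -2 (H(o) = -5 + (-1*(-6))/2 = -5 + (1/2)*6 = -5 + 3 = -2)
j = -1658 (j = 2*(-829) = -1658)
sqrt((H(385) - j) + (-16*80)*(-11*(-3))) = sqrt((-2 - 1*(-1658)) + (-16*80)*(-11*(-3))) = sqrt((-2 + 1658) - 1280*33) = sqrt(1656 - 42240) = sqrt(-40584) = 2*I*sqrt(10146)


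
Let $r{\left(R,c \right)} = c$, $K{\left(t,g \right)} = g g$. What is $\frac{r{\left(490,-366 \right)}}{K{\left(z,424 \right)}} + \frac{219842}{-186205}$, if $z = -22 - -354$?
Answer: $- \frac{19795233211}{16737595040} \approx -1.1827$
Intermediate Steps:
$z = 332$ ($z = -22 + 354 = 332$)
$K{\left(t,g \right)} = g^{2}$
$\frac{r{\left(490,-366 \right)}}{K{\left(z,424 \right)}} + \frac{219842}{-186205} = - \frac{366}{424^{2}} + \frac{219842}{-186205} = - \frac{366}{179776} + 219842 \left(- \frac{1}{186205}\right) = \left(-366\right) \frac{1}{179776} - \frac{219842}{186205} = - \frac{183}{89888} - \frac{219842}{186205} = - \frac{19795233211}{16737595040}$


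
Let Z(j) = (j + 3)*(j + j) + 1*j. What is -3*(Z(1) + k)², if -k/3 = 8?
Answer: -675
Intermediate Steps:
k = -24 (k = -3*8 = -24)
Z(j) = j + 2*j*(3 + j) (Z(j) = (3 + j)*(2*j) + j = 2*j*(3 + j) + j = j + 2*j*(3 + j))
-3*(Z(1) + k)² = -3*(1*(7 + 2*1) - 24)² = -3*(1*(7 + 2) - 24)² = -3*(1*9 - 24)² = -3*(9 - 24)² = -3*(-15)² = -3*225 = -675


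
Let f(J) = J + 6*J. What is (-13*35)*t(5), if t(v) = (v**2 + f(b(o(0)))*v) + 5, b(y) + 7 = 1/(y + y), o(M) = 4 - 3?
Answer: 179725/2 ≈ 89863.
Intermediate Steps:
o(M) = 1
b(y) = -7 + 1/(2*y) (b(y) = -7 + 1/(y + y) = -7 + 1/(2*y))
f(J) = 7*J
t(v) = 5 + v**2 - 91*v/2 (t(v) = (v**2 + (7*(-7 + (1/2)/1))*v) + 5 = (v**2 + (7*(-7 + (1/2)*1))*v) + 5 = (v**2 + (7*(-7 + 1/2))*v) + 5 = (v**2 + (7*(-13/2))*v) + 5 = (v**2 - 91*v/2) + 5 = 5 + v**2 - 91*v/2)
(-13*35)*t(5) = (-13*35)*(5 + 5**2 - 91/2*5) = -455*(5 + 25 - 455/2) = -455*(-395/2) = 179725/2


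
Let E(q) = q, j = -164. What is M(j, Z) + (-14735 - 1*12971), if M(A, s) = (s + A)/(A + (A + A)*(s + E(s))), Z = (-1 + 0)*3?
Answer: -49981791/1804 ≈ -27706.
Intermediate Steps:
Z = -3 (Z = -1*3 = -3)
M(A, s) = (A + s)/(A + 4*A*s) (M(A, s) = (s + A)/(A + (A + A)*(s + s)) = (A + s)/(A + (2*A)*(2*s)) = (A + s)/(A + 4*A*s))
M(j, Z) + (-14735 - 1*12971) = (-164 - 3)/((-164)*(1 + 4*(-3))) + (-14735 - 1*12971) = -1/164*(-167)/(1 - 12) + (-14735 - 12971) = -1/164*(-167)/(-11) - 27706 = -1/164*(-1/11)*(-167) - 27706 = -167/1804 - 27706 = -49981791/1804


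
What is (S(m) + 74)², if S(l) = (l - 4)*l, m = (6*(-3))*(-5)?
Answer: 61058596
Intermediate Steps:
m = 90 (m = -18*(-5) = 90)
S(l) = l*(-4 + l) (S(l) = (-4 + l)*l = l*(-4 + l))
(S(m) + 74)² = (90*(-4 + 90) + 74)² = (90*86 + 74)² = (7740 + 74)² = 7814² = 61058596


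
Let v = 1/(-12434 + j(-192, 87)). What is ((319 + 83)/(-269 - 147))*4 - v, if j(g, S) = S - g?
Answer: -187931/48620 ≈ -3.8653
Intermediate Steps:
v = -1/12155 (v = 1/(-12434 + (87 - 1*(-192))) = 1/(-12434 + (87 + 192)) = 1/(-12434 + 279) = 1/(-12155) = -1/12155 ≈ -8.2271e-5)
((319 + 83)/(-269 - 147))*4 - v = ((319 + 83)/(-269 - 147))*4 - 1*(-1/12155) = (402/(-416))*4 + 1/12155 = (402*(-1/416))*4 + 1/12155 = -201/208*4 + 1/12155 = -201/52 + 1/12155 = -187931/48620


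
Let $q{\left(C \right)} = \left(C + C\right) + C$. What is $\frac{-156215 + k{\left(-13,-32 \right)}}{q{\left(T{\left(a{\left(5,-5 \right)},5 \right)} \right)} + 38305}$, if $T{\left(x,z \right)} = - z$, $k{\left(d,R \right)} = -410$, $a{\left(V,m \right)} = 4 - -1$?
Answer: $- \frac{4475}{1094} \approx -4.0905$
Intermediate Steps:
$a{\left(V,m \right)} = 5$ ($a{\left(V,m \right)} = 4 + 1 = 5$)
$q{\left(C \right)} = 3 C$ ($q{\left(C \right)} = 2 C + C = 3 C$)
$\frac{-156215 + k{\left(-13,-32 \right)}}{q{\left(T{\left(a{\left(5,-5 \right)},5 \right)} \right)} + 38305} = \frac{-156215 - 410}{3 \left(\left(-1\right) 5\right) + 38305} = - \frac{156625}{3 \left(-5\right) + 38305} = - \frac{156625}{-15 + 38305} = - \frac{156625}{38290} = \left(-156625\right) \frac{1}{38290} = - \frac{4475}{1094}$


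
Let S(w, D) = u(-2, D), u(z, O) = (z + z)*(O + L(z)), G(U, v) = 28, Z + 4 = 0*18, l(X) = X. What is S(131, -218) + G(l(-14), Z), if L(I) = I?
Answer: 908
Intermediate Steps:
Z = -4 (Z = -4 + 0*18 = -4 + 0 = -4)
u(z, O) = 2*z*(O + z) (u(z, O) = (z + z)*(O + z) = (2*z)*(O + z) = 2*z*(O + z))
S(w, D) = 8 - 4*D (S(w, D) = 2*(-2)*(D - 2) = 2*(-2)*(-2 + D) = 8 - 4*D)
S(131, -218) + G(l(-14), Z) = (8 - 4*(-218)) + 28 = (8 + 872) + 28 = 880 + 28 = 908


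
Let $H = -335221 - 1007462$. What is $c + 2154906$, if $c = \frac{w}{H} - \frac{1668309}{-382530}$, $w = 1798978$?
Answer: $\frac{368932296570632549}{171205509330} \approx 2.1549 \cdot 10^{6}$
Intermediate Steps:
$H = -1342683$
$c = \frac{517282359569}{171205509330}$ ($c = \frac{1798978}{-1342683} - \frac{1668309}{-382530} = 1798978 \left(- \frac{1}{1342683}\right) - - \frac{556103}{127510} = - \frac{1798978}{1342683} + \frac{556103}{127510} = \frac{517282359569}{171205509330} \approx 3.0214$)
$c + 2154906 = \frac{517282359569}{171205509330} + 2154906 = \frac{368932296570632549}{171205509330}$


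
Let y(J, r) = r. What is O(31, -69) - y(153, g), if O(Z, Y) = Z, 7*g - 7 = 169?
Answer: 41/7 ≈ 5.8571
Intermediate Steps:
g = 176/7 (g = 1 + (⅐)*169 = 1 + 169/7 = 176/7 ≈ 25.143)
O(31, -69) - y(153, g) = 31 - 1*176/7 = 31 - 176/7 = 41/7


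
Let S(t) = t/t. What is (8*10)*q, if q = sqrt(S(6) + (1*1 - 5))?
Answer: 80*I*sqrt(3) ≈ 138.56*I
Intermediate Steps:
S(t) = 1
q = I*sqrt(3) (q = sqrt(1 + (1*1 - 5)) = sqrt(1 + (1 - 5)) = sqrt(1 - 4) = sqrt(-3) = I*sqrt(3) ≈ 1.732*I)
(8*10)*q = (8*10)*(I*sqrt(3)) = 80*(I*sqrt(3)) = 80*I*sqrt(3)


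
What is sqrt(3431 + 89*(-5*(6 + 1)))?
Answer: 2*sqrt(79) ≈ 17.776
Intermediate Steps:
sqrt(3431 + 89*(-5*(6 + 1))) = sqrt(3431 + 89*(-5*7)) = sqrt(3431 + 89*(-35)) = sqrt(3431 - 3115) = sqrt(316) = 2*sqrt(79)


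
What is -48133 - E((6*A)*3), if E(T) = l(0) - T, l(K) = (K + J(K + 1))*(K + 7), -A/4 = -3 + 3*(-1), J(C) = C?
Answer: -47708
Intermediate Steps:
A = 24 (A = -4*(-3 + 3*(-1)) = -4*(-3 - 3) = -4*(-6) = 24)
l(K) = (1 + 2*K)*(7 + K) (l(K) = (K + (K + 1))*(K + 7) = (K + (1 + K))*(7 + K) = (1 + 2*K)*(7 + K))
E(T) = 7 - T (E(T) = (7 + 2*0² + 15*0) - T = (7 + 2*0 + 0) - T = (7 + 0 + 0) - T = 7 - T)
-48133 - E((6*A)*3) = -48133 - (7 - 6*24*3) = -48133 - (7 - 144*3) = -48133 - (7 - 1*432) = -48133 - (7 - 432) = -48133 - 1*(-425) = -48133 + 425 = -47708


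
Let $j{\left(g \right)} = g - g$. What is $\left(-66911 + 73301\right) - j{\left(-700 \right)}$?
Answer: $6390$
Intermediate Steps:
$j{\left(g \right)} = 0$
$\left(-66911 + 73301\right) - j{\left(-700 \right)} = \left(-66911 + 73301\right) - 0 = 6390 + 0 = 6390$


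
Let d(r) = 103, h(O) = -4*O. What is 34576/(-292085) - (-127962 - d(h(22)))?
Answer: 37405830949/292085 ≈ 1.2806e+5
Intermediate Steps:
34576/(-292085) - (-127962 - d(h(22))) = 34576/(-292085) - (-127962 - 1*103) = 34576*(-1/292085) - (-127962 - 103) = -34576/292085 - 1*(-128065) = -34576/292085 + 128065 = 37405830949/292085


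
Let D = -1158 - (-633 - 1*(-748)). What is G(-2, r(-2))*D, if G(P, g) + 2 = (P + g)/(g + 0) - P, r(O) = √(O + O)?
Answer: -1273 - 1273*I ≈ -1273.0 - 1273.0*I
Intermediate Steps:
r(O) = √2*√O (r(O) = √(2*O) = √2*√O)
G(P, g) = -2 - P + (P + g)/g (G(P, g) = -2 + ((P + g)/(g + 0) - P) = -2 + ((P + g)/g - P) = -2 + (-P + (P + g)/g) = -2 - P + (P + g)/g)
D = -1273 (D = -1158 - (-633 + 748) = -1158 - 1*115 = -1158 - 115 = -1273)
G(-2, r(-2))*D = (-1 - 1*(-2) - 2*(-I/2))*(-1273) = (-1 + 2 - 2*(-I/2))*(-1273) = (-1 + 2 - (-1)*I)*(-1273) = (-1 + 2 + I)*(-1273) = (1 + I)*(-1273) = -1273 - 1273*I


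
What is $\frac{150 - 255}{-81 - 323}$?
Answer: $\frac{105}{404} \approx 0.2599$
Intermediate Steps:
$\frac{150 - 255}{-81 - 323} = - \frac{105}{-404} = \left(-105\right) \left(- \frac{1}{404}\right) = \frac{105}{404}$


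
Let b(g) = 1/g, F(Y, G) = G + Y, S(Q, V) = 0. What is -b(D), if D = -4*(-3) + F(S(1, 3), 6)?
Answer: -1/18 ≈ -0.055556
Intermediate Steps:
D = 18 (D = -4*(-3) + (6 + 0) = 12 + 6 = 18)
-b(D) = -1/18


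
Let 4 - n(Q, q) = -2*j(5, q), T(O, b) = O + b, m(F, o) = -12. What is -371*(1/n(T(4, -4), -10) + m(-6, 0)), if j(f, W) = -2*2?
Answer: 18179/4 ≈ 4544.8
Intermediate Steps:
j(f, W) = -4
n(Q, q) = -4 (n(Q, q) = 4 - (-2)*(-4) = 4 - 1*8 = 4 - 8 = -4)
-371*(1/n(T(4, -4), -10) + m(-6, 0)) = -371*(1/(-4) - 12) = -371*(-¼ - 12) = -371*(-49/4) = 18179/4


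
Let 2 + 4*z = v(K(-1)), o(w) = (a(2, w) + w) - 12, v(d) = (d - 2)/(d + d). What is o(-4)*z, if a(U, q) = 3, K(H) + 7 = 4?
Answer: 91/24 ≈ 3.7917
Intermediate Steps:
K(H) = -3 (K(H) = -7 + 4 = -3)
v(d) = (-2 + d)/(2*d) (v(d) = (-2 + d)/((2*d)) = (-2 + d)*(1/(2*d)) = (-2 + d)/(2*d))
o(w) = -9 + w (o(w) = (3 + w) - 12 = -9 + w)
z = -7/24 (z = -½ + ((½)*(-2 - 3)/(-3))/4 = -½ + ((½)*(-⅓)*(-5))/4 = -½ + (¼)*(⅚) = -½ + 5/24 = -7/24 ≈ -0.29167)
o(-4)*z = (-9 - 4)*(-7/24) = -13*(-7/24) = 91/24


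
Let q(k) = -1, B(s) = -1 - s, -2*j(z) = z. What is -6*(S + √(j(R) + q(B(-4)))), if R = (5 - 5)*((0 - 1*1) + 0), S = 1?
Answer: -6 - 6*I ≈ -6.0 - 6.0*I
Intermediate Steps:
R = 0 (R = 0*((0 - 1) + 0) = 0*(-1 + 0) = 0*(-1) = 0)
j(z) = -z/2
-6*(S + √(j(R) + q(B(-4)))) = -6*(1 + √(-½*0 - 1)) = -6*(1 + √(0 - 1)) = -6*(1 + √(-1)) = -6*(1 + I) = -6 - 6*I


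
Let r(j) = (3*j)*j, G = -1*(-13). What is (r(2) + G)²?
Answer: 625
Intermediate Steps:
G = 13
r(j) = 3*j²
(r(2) + G)² = (3*2² + 13)² = (3*4 + 13)² = (12 + 13)² = 25² = 625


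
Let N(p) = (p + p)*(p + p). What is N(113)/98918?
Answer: 25538/49459 ≈ 0.51635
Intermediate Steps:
N(p) = 4*p**2 (N(p) = (2*p)*(2*p) = 4*p**2)
N(113)/98918 = (4*113**2)/98918 = (4*12769)*(1/98918) = 51076*(1/98918) = 25538/49459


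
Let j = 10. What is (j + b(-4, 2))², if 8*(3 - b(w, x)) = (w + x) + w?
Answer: 3025/16 ≈ 189.06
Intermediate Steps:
b(w, x) = 3 - w/4 - x/8 (b(w, x) = 3 - ((w + x) + w)/8 = 3 - (x + 2*w)/8 = 3 + (-w/4 - x/8) = 3 - w/4 - x/8)
(j + b(-4, 2))² = (10 + (3 - ¼*(-4) - ⅛*2))² = (10 + (3 + 1 - ¼))² = (10 + 15/4)² = (55/4)² = 3025/16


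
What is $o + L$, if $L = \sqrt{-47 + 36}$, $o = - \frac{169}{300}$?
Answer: $- \frac{169}{300} + i \sqrt{11} \approx -0.56333 + 3.3166 i$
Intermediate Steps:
$o = - \frac{169}{300}$ ($o = \left(-169\right) \frac{1}{300} = - \frac{169}{300} \approx -0.56333$)
$L = i \sqrt{11}$ ($L = \sqrt{-11} = i \sqrt{11} \approx 3.3166 i$)
$o + L = - \frac{169}{300} + i \sqrt{11}$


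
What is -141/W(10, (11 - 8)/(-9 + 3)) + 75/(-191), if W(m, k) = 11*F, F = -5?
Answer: 22806/10505 ≈ 2.1710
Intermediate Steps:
W(m, k) = -55 (W(m, k) = 11*(-5) = -55)
-141/W(10, (11 - 8)/(-9 + 3)) + 75/(-191) = -141/(-55) + 75/(-191) = -141*(-1/55) + 75*(-1/191) = 141/55 - 75/191 = 22806/10505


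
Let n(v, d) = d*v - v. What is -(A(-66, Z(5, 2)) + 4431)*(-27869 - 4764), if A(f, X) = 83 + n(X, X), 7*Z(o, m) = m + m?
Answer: 7217571142/49 ≈ 1.4730e+8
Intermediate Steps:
n(v, d) = -v + d*v
Z(o, m) = 2*m/7 (Z(o, m) = (m + m)/7 = (2*m)/7 = 2*m/7)
A(f, X) = 83 + X*(-1 + X)
-(A(-66, Z(5, 2)) + 4431)*(-27869 - 4764) = -((83 + ((2/7)*2)*(-1 + (2/7)*2)) + 4431)*(-27869 - 4764) = -((83 + 4*(-1 + 4/7)/7) + 4431)*(-32633) = -((83 + (4/7)*(-3/7)) + 4431)*(-32633) = -((83 - 12/49) + 4431)*(-32633) = -(4055/49 + 4431)*(-32633) = -221174*(-32633)/49 = -1*(-7217571142/49) = 7217571142/49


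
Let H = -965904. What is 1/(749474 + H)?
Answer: -1/216430 ≈ -4.6204e-6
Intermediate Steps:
1/(749474 + H) = 1/(749474 - 965904) = 1/(-216430) = -1/216430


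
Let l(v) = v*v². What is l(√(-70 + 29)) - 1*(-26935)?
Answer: 26935 - 41*I*√41 ≈ 26935.0 - 262.53*I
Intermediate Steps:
l(v) = v³
l(√(-70 + 29)) - 1*(-26935) = (√(-70 + 29))³ - 1*(-26935) = (√(-41))³ + 26935 = (I*√41)³ + 26935 = -41*I*√41 + 26935 = 26935 - 41*I*√41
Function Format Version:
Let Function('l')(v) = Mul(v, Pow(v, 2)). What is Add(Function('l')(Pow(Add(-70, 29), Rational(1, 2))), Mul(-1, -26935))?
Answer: Add(26935, Mul(-41, I, Pow(41, Rational(1, 2)))) ≈ Add(26935., Mul(-262.53, I))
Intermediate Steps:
Function('l')(v) = Pow(v, 3)
Add(Function('l')(Pow(Add(-70, 29), Rational(1, 2))), Mul(-1, -26935)) = Add(Pow(Pow(Add(-70, 29), Rational(1, 2)), 3), Mul(-1, -26935)) = Add(Pow(Pow(-41, Rational(1, 2)), 3), 26935) = Add(Pow(Mul(I, Pow(41, Rational(1, 2))), 3), 26935) = Add(Mul(-41, I, Pow(41, Rational(1, 2))), 26935) = Add(26935, Mul(-41, I, Pow(41, Rational(1, 2))))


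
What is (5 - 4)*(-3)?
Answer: -3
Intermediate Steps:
(5 - 4)*(-3) = 1*(-3) = -3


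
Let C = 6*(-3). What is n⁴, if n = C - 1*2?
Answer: 160000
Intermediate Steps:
C = -18
n = -20 (n = -18 - 1*2 = -18 - 2 = -20)
n⁴ = (-20)⁴ = 160000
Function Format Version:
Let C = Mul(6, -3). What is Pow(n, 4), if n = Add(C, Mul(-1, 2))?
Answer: 160000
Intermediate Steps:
C = -18
n = -20 (n = Add(-18, Mul(-1, 2)) = Add(-18, -2) = -20)
Pow(n, 4) = Pow(-20, 4) = 160000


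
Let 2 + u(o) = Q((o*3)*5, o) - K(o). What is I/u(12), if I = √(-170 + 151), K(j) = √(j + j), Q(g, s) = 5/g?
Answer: -2592*I*√114/26063 + 2556*I*√19/26063 ≈ -0.63437*I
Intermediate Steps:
K(j) = √2*√j (K(j) = √(2*j) = √2*√j)
I = I*√19 (I = √(-19) = I*√19 ≈ 4.3589*I)
u(o) = -2 + 1/(3*o) - √2*√o (u(o) = -2 + (5/(((o*3)*5)) - √2*√o) = -2 + (5/(((3*o)*5)) - √2*√o) = -2 + (5/((15*o)) - √2*√o) = -2 + (5*(1/(15*o)) - √2*√o) = -2 + (1/(3*o) - √2*√o) = -2 + 1/(3*o) - √2*√o)
I/u(12) = (I*√19)/(-2 + (⅓)/12 - √2*√12) = (I*√19)/(-2 + (⅓)*(1/12) - √2*2*√3) = (I*√19)/(-2 + 1/36 - 2*√6) = (I*√19)/(-71/36 - 2*√6) = I*√19/(-71/36 - 2*√6)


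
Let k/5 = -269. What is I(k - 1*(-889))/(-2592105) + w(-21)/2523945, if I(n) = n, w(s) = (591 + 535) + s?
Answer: 267679663/436155363615 ≈ 0.00061373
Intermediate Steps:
k = -1345 (k = 5*(-269) = -1345)
w(s) = 1126 + s
I(k - 1*(-889))/(-2592105) + w(-21)/2523945 = (-1345 - 1*(-889))/(-2592105) + (1126 - 21)/2523945 = (-1345 + 889)*(-1/2592105) + 1105*(1/2523945) = -456*(-1/2592105) + 221/504789 = 152/864035 + 221/504789 = 267679663/436155363615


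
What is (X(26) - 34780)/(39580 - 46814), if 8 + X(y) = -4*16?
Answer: 17426/3617 ≈ 4.8178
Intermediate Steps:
X(y) = -72 (X(y) = -8 - 4*16 = -8 - 64 = -72)
(X(26) - 34780)/(39580 - 46814) = (-72 - 34780)/(39580 - 46814) = -34852/(-7234) = -34852*(-1/7234) = 17426/3617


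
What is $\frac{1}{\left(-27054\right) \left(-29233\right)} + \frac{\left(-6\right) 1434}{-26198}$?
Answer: $\frac{3402320954863}{10359600654618} \approx 0.32842$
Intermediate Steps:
$\frac{1}{\left(-27054\right) \left(-29233\right)} + \frac{\left(-6\right) 1434}{-26198} = \left(- \frac{1}{27054}\right) \left(- \frac{1}{29233}\right) - - \frac{4302}{13099} = \frac{1}{790869582} + \frac{4302}{13099} = \frac{3402320954863}{10359600654618}$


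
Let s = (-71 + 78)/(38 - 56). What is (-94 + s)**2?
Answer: 2886601/324 ≈ 8909.3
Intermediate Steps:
s = -7/18 (s = 7/(-18) = 7*(-1/18) = -7/18 ≈ -0.38889)
(-94 + s)**2 = (-94 - 7/18)**2 = (-1699/18)**2 = 2886601/324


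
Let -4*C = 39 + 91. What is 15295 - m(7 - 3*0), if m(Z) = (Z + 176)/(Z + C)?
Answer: 260137/17 ≈ 15302.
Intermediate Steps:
C = -65/2 (C = -(39 + 91)/4 = -¼*130 = -65/2 ≈ -32.500)
m(Z) = (176 + Z)/(-65/2 + Z) (m(Z) = (Z + 176)/(Z - 65/2) = (176 + Z)/(-65/2 + Z))
15295 - m(7 - 3*0) = 15295 - 2*(176 + (7 - 3*0))/(-65 + 2*(7 - 3*0)) = 15295 - 2*(176 + (7 + 0))/(-65 + 2*(7 + 0)) = 15295 - 2*(176 + 7)/(-65 + 2*7) = 15295 - 2*183/(-65 + 14) = 15295 - 2*183/(-51) = 15295 - 2*(-1)*183/51 = 15295 - 1*(-122/17) = 15295 + 122/17 = 260137/17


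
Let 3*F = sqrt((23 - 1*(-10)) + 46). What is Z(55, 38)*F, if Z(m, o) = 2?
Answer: 2*sqrt(79)/3 ≈ 5.9255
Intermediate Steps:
F = sqrt(79)/3 (F = sqrt((23 - 1*(-10)) + 46)/3 = sqrt((23 + 10) + 46)/3 = sqrt(33 + 46)/3 = sqrt(79)/3 ≈ 2.9627)
Z(55, 38)*F = 2*(sqrt(79)/3) = 2*sqrt(79)/3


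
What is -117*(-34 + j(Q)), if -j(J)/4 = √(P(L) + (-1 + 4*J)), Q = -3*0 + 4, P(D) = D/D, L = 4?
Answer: 5850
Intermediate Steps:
P(D) = 1
Q = 4 (Q = 0 + 4 = 4)
j(J) = -8*√J (j(J) = -4*√(1 + (-1 + 4*J)) = -4*2*√J = -8*√J)
-117*(-34 + j(Q)) = -117*(-34 - 8*√4) = -117*(-34 - 8*2) = -117*(-34 - 16) = -117*(-50) = 5850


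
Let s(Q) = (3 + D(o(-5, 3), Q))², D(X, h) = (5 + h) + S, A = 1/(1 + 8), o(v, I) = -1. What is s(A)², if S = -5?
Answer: 614656/6561 ≈ 93.683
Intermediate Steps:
A = ⅑ (A = 1/9 = ⅑ ≈ 0.11111)
D(X, h) = h (D(X, h) = (5 + h) - 5 = h)
s(Q) = (3 + Q)²
s(A)² = ((3 + ⅑)²)² = ((28/9)²)² = (784/81)² = 614656/6561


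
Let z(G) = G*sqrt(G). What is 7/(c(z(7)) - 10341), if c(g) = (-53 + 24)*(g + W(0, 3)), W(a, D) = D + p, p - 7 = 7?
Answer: -75838/117087093 + 1421*sqrt(7)/117087093 ≈ -0.00061560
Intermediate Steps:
p = 14 (p = 7 + 7 = 14)
W(a, D) = 14 + D (W(a, D) = D + 14 = 14 + D)
z(G) = G**(3/2)
c(g) = -493 - 29*g (c(g) = (-53 + 24)*(g + (14 + 3)) = -29*(g + 17) = -29*(17 + g) = -493 - 29*g)
7/(c(z(7)) - 10341) = 7/((-493 - 203*sqrt(7)) - 10341) = 7/(-10834 - 203*sqrt(7))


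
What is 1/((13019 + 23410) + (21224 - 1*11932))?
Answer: 1/45721 ≈ 2.1872e-5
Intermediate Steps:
1/((13019 + 23410) + (21224 - 1*11932)) = 1/(36429 + (21224 - 11932)) = 1/(36429 + 9292) = 1/45721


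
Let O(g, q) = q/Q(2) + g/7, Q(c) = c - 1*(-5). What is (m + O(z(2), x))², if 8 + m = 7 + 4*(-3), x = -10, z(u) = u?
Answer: 9801/49 ≈ 200.02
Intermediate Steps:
Q(c) = 5 + c (Q(c) = c + 5 = 5 + c)
O(g, q) = g/7 + q/7 (O(g, q) = q/(5 + 2) + g/7 = q/7 + g*(⅐) = q*(⅐) + g/7 = q/7 + g/7 = g/7 + q/7)
m = -13 (m = -8 + (7 + 4*(-3)) = -8 + (7 - 12) = -8 - 5 = -13)
(m + O(z(2), x))² = (-13 + ((⅐)*2 + (⅐)*(-10)))² = (-13 + (2/7 - 10/7))² = (-13 - 8/7)² = (-99/7)² = 9801/49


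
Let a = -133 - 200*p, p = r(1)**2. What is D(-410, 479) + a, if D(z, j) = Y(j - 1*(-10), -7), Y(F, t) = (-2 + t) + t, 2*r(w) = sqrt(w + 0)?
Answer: -199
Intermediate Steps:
r(w) = sqrt(w)/2 (r(w) = sqrt(w + 0)/2 = sqrt(w)/2)
p = 1/4 (p = (sqrt(1)/2)**2 = ((1/2)*1)**2 = (1/2)**2 = 1/4 ≈ 0.25000)
Y(F, t) = -2 + 2*t
D(z, j) = -16 (D(z, j) = -2 + 2*(-7) = -2 - 14 = -16)
a = -183 (a = -133 - 200*1/4 = -133 - 50 = -183)
D(-410, 479) + a = -16 - 183 = -199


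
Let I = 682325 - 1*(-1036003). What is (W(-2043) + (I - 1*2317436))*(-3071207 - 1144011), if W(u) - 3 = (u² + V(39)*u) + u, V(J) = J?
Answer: -14723857639232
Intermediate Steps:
I = 1718328 (I = 682325 + 1036003 = 1718328)
W(u) = 3 + u² + 40*u (W(u) = 3 + ((u² + 39*u) + u) = 3 + (u² + 40*u) = 3 + u² + 40*u)
(W(-2043) + (I - 1*2317436))*(-3071207 - 1144011) = ((3 + (-2043)² + 40*(-2043)) + (1718328 - 1*2317436))*(-3071207 - 1144011) = ((3 + 4173849 - 81720) + (1718328 - 2317436))*(-4215218) = (4092132 - 599108)*(-4215218) = 3493024*(-4215218) = -14723857639232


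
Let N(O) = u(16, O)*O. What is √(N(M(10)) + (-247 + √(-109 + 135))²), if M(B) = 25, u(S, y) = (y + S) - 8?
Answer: √(61860 - 494*√26) ≈ 243.60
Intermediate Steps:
u(S, y) = -8 + S + y (u(S, y) = (S + y) - 8 = -8 + S + y)
N(O) = O*(8 + O) (N(O) = (-8 + 16 + O)*O = (8 + O)*O = O*(8 + O))
√(N(M(10)) + (-247 + √(-109 + 135))²) = √(25*(8 + 25) + (-247 + √(-109 + 135))²) = √(25*33 + (-247 + √26)²) = √(825 + (-247 + √26)²)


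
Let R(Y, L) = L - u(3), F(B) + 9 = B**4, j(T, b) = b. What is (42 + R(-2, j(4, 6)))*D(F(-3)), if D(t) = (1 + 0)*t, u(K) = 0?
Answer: 3456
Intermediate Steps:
F(B) = -9 + B**4
R(Y, L) = L (R(Y, L) = L - 1*0 = L + 0 = L)
D(t) = t (D(t) = 1*t = t)
(42 + R(-2, j(4, 6)))*D(F(-3)) = (42 + 6)*(-9 + (-3)**4) = 48*(-9 + 81) = 48*72 = 3456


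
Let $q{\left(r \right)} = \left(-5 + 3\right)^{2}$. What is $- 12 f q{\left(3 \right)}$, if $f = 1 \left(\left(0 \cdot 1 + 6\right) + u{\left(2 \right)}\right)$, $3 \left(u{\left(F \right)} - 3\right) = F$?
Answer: $-464$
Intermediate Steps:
$u{\left(F \right)} = 3 + \frac{F}{3}$
$q{\left(r \right)} = 4$ ($q{\left(r \right)} = \left(-2\right)^{2} = 4$)
$f = \frac{29}{3}$ ($f = 1 \left(\left(0 \cdot 1 + 6\right) + \left(3 + \frac{1}{3} \cdot 2\right)\right) = 1 \left(\left(0 + 6\right) + \left(3 + \frac{2}{3}\right)\right) = 1 \left(6 + \frac{11}{3}\right) = 1 \cdot \frac{29}{3} = \frac{29}{3} \approx 9.6667$)
$- 12 f q{\left(3 \right)} = \left(-12\right) \frac{29}{3} \cdot 4 = \left(-116\right) 4 = -464$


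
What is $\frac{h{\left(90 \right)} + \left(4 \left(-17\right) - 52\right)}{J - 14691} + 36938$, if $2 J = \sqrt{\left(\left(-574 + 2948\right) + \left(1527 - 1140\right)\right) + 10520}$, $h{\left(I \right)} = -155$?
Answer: $\frac{10629390685078}{287762881} + \frac{550 \sqrt{13281}}{863288643} \approx 36938.0$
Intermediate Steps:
$J = \frac{\sqrt{13281}}{2}$ ($J = \frac{\sqrt{\left(\left(-574 + 2948\right) + \left(1527 - 1140\right)\right) + 10520}}{2} = \frac{\sqrt{\left(2374 + 387\right) + 10520}}{2} = \frac{\sqrt{2761 + 10520}}{2} = \frac{\sqrt{13281}}{2} \approx 57.622$)
$\frac{h{\left(90 \right)} + \left(4 \left(-17\right) - 52\right)}{J - 14691} + 36938 = \frac{-155 + \left(4 \left(-17\right) - 52\right)}{\frac{\sqrt{13281}}{2} - 14691} + 36938 = \frac{-155 - 120}{-14691 + \frac{\sqrt{13281}}{2}} + 36938 = - \frac{275}{-14691 + \frac{\sqrt{13281}}{2}} + 36938 = 36938 - \frac{275}{-14691 + \frac{\sqrt{13281}}{2}}$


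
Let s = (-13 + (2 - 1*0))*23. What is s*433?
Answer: -109549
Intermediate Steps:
s = -253 (s = (-13 + (2 + 0))*23 = (-13 + 2)*23 = -11*23 = -253)
s*433 = -253*433 = -109549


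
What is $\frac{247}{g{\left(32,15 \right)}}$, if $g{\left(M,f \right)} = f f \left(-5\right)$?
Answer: $- \frac{247}{1125} \approx -0.21956$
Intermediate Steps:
$g{\left(M,f \right)} = - 5 f^{2}$ ($g{\left(M,f \right)} = f^{2} \left(-5\right) = - 5 f^{2}$)
$\frac{247}{g{\left(32,15 \right)}} = \frac{247}{\left(-5\right) 15^{2}} = \frac{247}{\left(-5\right) 225} = \frac{247}{-1125} = 247 \left(- \frac{1}{1125}\right) = - \frac{247}{1125}$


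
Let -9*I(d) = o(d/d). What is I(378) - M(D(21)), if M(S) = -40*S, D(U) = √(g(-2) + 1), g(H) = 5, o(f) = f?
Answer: -⅑ + 40*√6 ≈ 97.869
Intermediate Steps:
D(U) = √6 (D(U) = √(5 + 1) = √6)
I(d) = -⅑ (I(d) = -d/(9*d) = -⅑*1 = -⅑)
I(378) - M(D(21)) = -⅑ - (-40)*√6 = -⅑ + 40*√6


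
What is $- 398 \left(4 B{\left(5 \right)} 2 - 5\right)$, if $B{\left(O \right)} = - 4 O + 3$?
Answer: $56118$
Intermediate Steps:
$B{\left(O \right)} = 3 - 4 O$
$- 398 \left(4 B{\left(5 \right)} 2 - 5\right) = - 398 \left(4 \left(3 - 20\right) 2 - 5\right) = - 398 \left(4 \left(-17\right) 2 - 5\right) = - 398 \left(\left(-68\right) 2 - 5\right) = - 398 \left(-136 - 5\right) = \left(-398\right) \left(-141\right) = 56118$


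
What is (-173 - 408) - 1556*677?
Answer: -1053993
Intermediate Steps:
(-173 - 408) - 1556*677 = -581 - 1053412 = -1053993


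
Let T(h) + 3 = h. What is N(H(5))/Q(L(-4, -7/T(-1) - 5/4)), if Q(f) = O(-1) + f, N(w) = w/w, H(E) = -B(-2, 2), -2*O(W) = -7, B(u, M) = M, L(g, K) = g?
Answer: -2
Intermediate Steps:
T(h) = -3 + h
O(W) = 7/2 (O(W) = -½*(-7) = 7/2)
H(E) = -2 (H(E) = -1*2 = -2)
N(w) = 1
Q(f) = 7/2 + f
N(H(5))/Q(L(-4, -7/T(-1) - 5/4)) = 1/(7/2 - 4) = 1/(-½) = 1*(-2) = -2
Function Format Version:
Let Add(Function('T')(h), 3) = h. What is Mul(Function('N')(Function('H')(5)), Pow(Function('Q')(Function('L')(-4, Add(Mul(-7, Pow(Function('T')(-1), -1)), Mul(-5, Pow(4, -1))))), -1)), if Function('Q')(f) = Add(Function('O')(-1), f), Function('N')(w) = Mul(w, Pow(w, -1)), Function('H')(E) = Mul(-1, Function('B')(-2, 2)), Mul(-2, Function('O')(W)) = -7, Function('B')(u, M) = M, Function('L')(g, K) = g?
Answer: -2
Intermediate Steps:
Function('T')(h) = Add(-3, h)
Function('O')(W) = Rational(7, 2) (Function('O')(W) = Mul(Rational(-1, 2), -7) = Rational(7, 2))
Function('H')(E) = -2 (Function('H')(E) = Mul(-1, 2) = -2)
Function('N')(w) = 1
Function('Q')(f) = Add(Rational(7, 2), f)
Mul(Function('N')(Function('H')(5)), Pow(Function('Q')(Function('L')(-4, Add(Mul(-7, Pow(Function('T')(-1), -1)), Mul(-5, Pow(4, -1))))), -1)) = Mul(1, Pow(Add(Rational(7, 2), -4), -1)) = Mul(1, Pow(Rational(-1, 2), -1)) = Mul(1, -2) = -2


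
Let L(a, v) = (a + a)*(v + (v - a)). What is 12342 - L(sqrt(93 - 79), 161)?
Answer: 12370 - 644*sqrt(14) ≈ 9960.4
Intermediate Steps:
L(a, v) = 2*a*(-a + 2*v) (L(a, v) = (2*a)*(-a + 2*v) = 2*a*(-a + 2*v))
12342 - L(sqrt(93 - 79), 161) = 12342 - 2*sqrt(93 - 79)*(-sqrt(93 - 79) + 2*161) = 12342 - 2*sqrt(14)*(-sqrt(14) + 322) = 12342 - 2*sqrt(14)*(322 - sqrt(14))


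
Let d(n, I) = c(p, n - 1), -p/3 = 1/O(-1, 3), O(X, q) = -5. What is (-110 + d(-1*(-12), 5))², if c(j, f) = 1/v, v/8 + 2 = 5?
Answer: 6964321/576 ≈ 12091.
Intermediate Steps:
v = 24 (v = -16 + 8*5 = -16 + 40 = 24)
p = ⅗ (p = -3/(-5) = -3*(-⅕) = ⅗ ≈ 0.60000)
c(j, f) = 1/24
d(n, I) = 1/24
(-110 + d(-1*(-12), 5))² = (-110 + 1/24)² = (-2639/24)² = 6964321/576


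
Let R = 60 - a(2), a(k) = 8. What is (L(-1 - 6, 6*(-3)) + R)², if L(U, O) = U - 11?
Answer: 1156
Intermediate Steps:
L(U, O) = -11 + U
R = 52 (R = 60 - 1*8 = 60 - 8 = 52)
(L(-1 - 6, 6*(-3)) + R)² = ((-11 + (-1 - 6)) + 52)² = ((-11 - 7) + 52)² = (-18 + 52)² = 34² = 1156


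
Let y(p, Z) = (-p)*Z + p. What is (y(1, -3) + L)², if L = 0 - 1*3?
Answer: 1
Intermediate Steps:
L = -3 (L = 0 - 3 = -3)
y(p, Z) = p - Z*p (y(p, Z) = -Z*p + p = p - Z*p)
(y(1, -3) + L)² = (1*(1 - 1*(-3)) - 3)² = (1*(1 + 3) - 3)² = (1*4 - 3)² = (4 - 3)² = 1² = 1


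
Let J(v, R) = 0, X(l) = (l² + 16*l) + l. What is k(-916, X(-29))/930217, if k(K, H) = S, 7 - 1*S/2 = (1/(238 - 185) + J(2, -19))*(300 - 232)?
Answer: 606/49301501 ≈ 1.2292e-5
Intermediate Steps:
X(l) = l² + 17*l
S = 606/53 (S = 14 - 2*(1/(238 - 185) + 0)*(300 - 232) = 14 - 2*(1/53 + 0)*68 = 14 - 2*68/53 = 14 - 136/53 = 606/53 ≈ 11.434)
k(K, H) = 606/53
k(-916, X(-29))/930217 = (606/53)/930217 = (606/53)*(1/930217) = 606/49301501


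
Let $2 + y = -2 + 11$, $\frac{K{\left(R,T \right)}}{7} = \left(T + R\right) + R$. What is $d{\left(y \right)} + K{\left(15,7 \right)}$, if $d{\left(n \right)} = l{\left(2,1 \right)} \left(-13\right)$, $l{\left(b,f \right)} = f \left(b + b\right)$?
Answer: $207$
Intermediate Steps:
$K{\left(R,T \right)} = 7 T + 14 R$ ($K{\left(R,T \right)} = 7 \left(\left(T + R\right) + R\right) = 7 \left(\left(R + T\right) + R\right) = 7 \left(T + 2 R\right) = 7 T + 14 R$)
$l{\left(b,f \right)} = 2 b f$ ($l{\left(b,f \right)} = f 2 b = 2 b f$)
$y = 7$ ($y = -2 + \left(-2 + 11\right) = -2 + 9 = 7$)
$d{\left(n \right)} = -52$ ($d{\left(n \right)} = 2 \cdot 2 \cdot 1 \left(-13\right) = 4 \left(-13\right) = -52$)
$d{\left(y \right)} + K{\left(15,7 \right)} = -52 + \left(7 \cdot 7 + 14 \cdot 15\right) = -52 + \left(49 + 210\right) = -52 + 259 = 207$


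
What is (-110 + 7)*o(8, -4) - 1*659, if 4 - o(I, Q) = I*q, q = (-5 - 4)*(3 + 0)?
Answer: -23319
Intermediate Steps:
q = -27 (q = -9*3 = -27)
o(I, Q) = 4 + 27*I (o(I, Q) = 4 - I*(-27) = 4 - (-27)*I = 4 + 27*I)
(-110 + 7)*o(8, -4) - 1*659 = (-110 + 7)*(4 + 27*8) - 1*659 = -103*(4 + 216) - 659 = -103*220 - 659 = -22660 - 659 = -23319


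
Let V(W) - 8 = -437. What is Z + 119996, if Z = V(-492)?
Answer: 119567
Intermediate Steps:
V(W) = -429 (V(W) = 8 - 437 = -429)
Z = -429
Z + 119996 = -429 + 119996 = 119567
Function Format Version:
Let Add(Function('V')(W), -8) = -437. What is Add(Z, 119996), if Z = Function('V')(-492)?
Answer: 119567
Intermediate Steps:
Function('V')(W) = -429 (Function('V')(W) = Add(8, -437) = -429)
Z = -429
Add(Z, 119996) = Add(-429, 119996) = 119567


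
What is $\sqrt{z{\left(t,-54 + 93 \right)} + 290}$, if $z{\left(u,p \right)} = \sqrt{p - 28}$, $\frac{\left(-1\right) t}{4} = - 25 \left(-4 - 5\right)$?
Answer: $\sqrt{290 + \sqrt{11}} \approx 17.126$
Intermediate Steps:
$t = -900$ ($t = - 4 \left(- 25 \left(-4 - 5\right)\right) = - 4 \left(\left(-25\right) \left(-9\right)\right) = \left(-4\right) 225 = -900$)
$z{\left(u,p \right)} = \sqrt{-28 + p}$
$\sqrt{z{\left(t,-54 + 93 \right)} + 290} = \sqrt{\sqrt{-28 + \left(-54 + 93\right)} + 290} = \sqrt{\sqrt{-28 + 39} + 290} = \sqrt{\sqrt{11} + 290} = \sqrt{290 + \sqrt{11}}$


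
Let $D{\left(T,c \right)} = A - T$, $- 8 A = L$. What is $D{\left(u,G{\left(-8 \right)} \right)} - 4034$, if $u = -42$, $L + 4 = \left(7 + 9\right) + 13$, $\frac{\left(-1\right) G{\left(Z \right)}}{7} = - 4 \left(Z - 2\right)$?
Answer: $- \frac{31961}{8} \approx -3995.1$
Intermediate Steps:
$G{\left(Z \right)} = -56 + 28 Z$ ($G{\left(Z \right)} = - 7 \left(- 4 \left(Z - 2\right)\right) = - 7 \left(- 4 \left(-2 + Z\right)\right) = - 7 \left(8 - 4 Z\right) = -56 + 28 Z$)
$L = 25$ ($L = -4 + \left(\left(7 + 9\right) + 13\right) = -4 + \left(16 + 13\right) = -4 + 29 = 25$)
$A = - \frac{25}{8}$ ($A = \left(- \frac{1}{8}\right) 25 = - \frac{25}{8} \approx -3.125$)
$D{\left(T,c \right)} = - \frac{25}{8} - T$
$D{\left(u,G{\left(-8 \right)} \right)} - 4034 = \left(- \frac{25}{8} - -42\right) - 4034 = \left(- \frac{25}{8} + 42\right) - 4034 = \frac{311}{8} - 4034 = - \frac{31961}{8}$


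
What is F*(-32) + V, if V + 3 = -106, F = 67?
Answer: -2253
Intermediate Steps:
V = -109 (V = -3 - 106 = -109)
F*(-32) + V = 67*(-32) - 109 = -2144 - 109 = -2253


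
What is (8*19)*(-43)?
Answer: -6536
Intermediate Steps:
(8*19)*(-43) = 152*(-43) = -6536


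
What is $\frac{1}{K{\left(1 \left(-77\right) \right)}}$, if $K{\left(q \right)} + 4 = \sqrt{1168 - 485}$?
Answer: $\frac{4}{667} + \frac{\sqrt{683}}{667} \approx 0.045179$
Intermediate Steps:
$K{\left(q \right)} = -4 + \sqrt{683}$ ($K{\left(q \right)} = -4 + \sqrt{1168 - 485} = -4 + \sqrt{683}$)
$\frac{1}{K{\left(1 \left(-77\right) \right)}} = \frac{1}{-4 + \sqrt{683}}$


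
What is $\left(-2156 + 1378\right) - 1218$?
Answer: $-1996$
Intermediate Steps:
$\left(-2156 + 1378\right) - 1218 = -778 - 1218 = -1996$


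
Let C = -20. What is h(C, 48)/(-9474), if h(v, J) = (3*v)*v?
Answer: -200/1579 ≈ -0.12666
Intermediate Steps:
h(v, J) = 3*v²
h(C, 48)/(-9474) = (3*(-20)²)/(-9474) = (3*400)*(-1/9474) = 1200*(-1/9474) = -200/1579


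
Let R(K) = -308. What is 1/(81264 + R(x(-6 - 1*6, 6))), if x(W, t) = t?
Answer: 1/80956 ≈ 1.2352e-5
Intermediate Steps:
1/(81264 + R(x(-6 - 1*6, 6))) = 1/(81264 - 308) = 1/80956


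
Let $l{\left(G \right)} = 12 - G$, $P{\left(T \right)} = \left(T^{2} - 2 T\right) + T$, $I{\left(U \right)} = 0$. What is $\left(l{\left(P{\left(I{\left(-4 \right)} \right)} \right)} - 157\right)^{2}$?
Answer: $21025$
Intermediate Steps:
$P{\left(T \right)} = T^{2} - T$
$\left(l{\left(P{\left(I{\left(-4 \right)} \right)} \right)} - 157\right)^{2} = \left(\left(12 - 0 \left(-1 + 0\right)\right) - 157\right)^{2} = \left(\left(12 - 0 \left(-1\right)\right) - 157\right)^{2} = \left(\left(12 - 0\right) - 157\right)^{2} = \left(\left(12 + 0\right) - 157\right)^{2} = \left(12 - 157\right)^{2} = \left(-145\right)^{2} = 21025$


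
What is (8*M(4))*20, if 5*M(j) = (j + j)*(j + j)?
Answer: 2048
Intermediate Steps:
M(j) = 4*j²/5 (M(j) = ((j + j)*(j + j))/5 = ((2*j)*(2*j))/5 = (4*j²)/5 = 4*j²/5)
(8*M(4))*20 = (8*((⅘)*4²))*20 = (8*((⅘)*16))*20 = (8*(64/5))*20 = (512/5)*20 = 2048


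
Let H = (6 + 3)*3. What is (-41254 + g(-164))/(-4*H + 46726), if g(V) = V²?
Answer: -7179/23309 ≈ -0.30799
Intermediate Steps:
H = 27 (H = 9*3 = 27)
(-41254 + g(-164))/(-4*H + 46726) = (-41254 + (-164)²)/(-4*27 + 46726) = (-41254 + 26896)/(-108 + 46726) = -14358/46618 = -14358*1/46618 = -7179/23309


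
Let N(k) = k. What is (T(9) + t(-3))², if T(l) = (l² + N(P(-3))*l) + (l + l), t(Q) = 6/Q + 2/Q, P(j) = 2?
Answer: 117649/9 ≈ 13072.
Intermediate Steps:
t(Q) = 8/Q
T(l) = l² + 4*l (T(l) = (l² + 2*l) + (l + l) = (l² + 2*l) + 2*l = l² + 4*l)
(T(9) + t(-3))² = (9*(4 + 9) + 8/(-3))² = (9*13 + 8*(-⅓))² = (117 - 8/3)² = (343/3)² = 117649/9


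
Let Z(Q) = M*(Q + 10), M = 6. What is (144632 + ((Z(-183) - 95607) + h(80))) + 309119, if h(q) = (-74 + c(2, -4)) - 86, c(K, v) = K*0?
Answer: 356946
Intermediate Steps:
c(K, v) = 0
Z(Q) = 60 + 6*Q (Z(Q) = 6*(Q + 10) = 6*(10 + Q) = 60 + 6*Q)
h(q) = -160 (h(q) = (-74 + 0) - 86 = -74 - 86 = -160)
(144632 + ((Z(-183) - 95607) + h(80))) + 309119 = (144632 + (((60 + 6*(-183)) - 95607) - 160)) + 309119 = (144632 + (((60 - 1098) - 95607) - 160)) + 309119 = (144632 + ((-1038 - 95607) - 160)) + 309119 = (144632 + (-96645 - 160)) + 309119 = (144632 - 96805) + 309119 = 47827 + 309119 = 356946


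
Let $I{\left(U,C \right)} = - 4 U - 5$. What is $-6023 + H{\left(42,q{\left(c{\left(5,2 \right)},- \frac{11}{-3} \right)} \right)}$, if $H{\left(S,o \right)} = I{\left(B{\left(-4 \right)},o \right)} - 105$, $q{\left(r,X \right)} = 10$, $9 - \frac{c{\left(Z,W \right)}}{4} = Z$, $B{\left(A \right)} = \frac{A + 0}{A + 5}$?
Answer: $-6117$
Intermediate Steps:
$B{\left(A \right)} = \frac{A}{5 + A}$
$I{\left(U,C \right)} = -5 - 4 U$
$c{\left(Z,W \right)} = 36 - 4 Z$
$H{\left(S,o \right)} = -94$ ($H{\left(S,o \right)} = \left(-5 - 4 \left(- \frac{4}{5 - 4}\right)\right) - 105 = \left(-5 - 4 \left(- \frac{4}{1}\right)\right) - 105 = \left(-5 - 4 \left(\left(-4\right) 1\right)\right) - 105 = \left(-5 - -16\right) - 105 = \left(-5 + 16\right) - 105 = 11 - 105 = -94$)
$-6023 + H{\left(42,q{\left(c{\left(5,2 \right)},- \frac{11}{-3} \right)} \right)} = -6023 - 94 = -6117$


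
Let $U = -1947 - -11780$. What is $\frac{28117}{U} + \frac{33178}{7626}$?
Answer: $\frac{270329758}{37493229} \approx 7.2101$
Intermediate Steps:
$U = 9833$ ($U = -1947 + 11780 = 9833$)
$\frac{28117}{U} + \frac{33178}{7626} = \frac{28117}{9833} + \frac{33178}{7626} = 28117 \cdot \frac{1}{9833} + 33178 \cdot \frac{1}{7626} = \frac{28117}{9833} + \frac{16589}{3813} = \frac{270329758}{37493229}$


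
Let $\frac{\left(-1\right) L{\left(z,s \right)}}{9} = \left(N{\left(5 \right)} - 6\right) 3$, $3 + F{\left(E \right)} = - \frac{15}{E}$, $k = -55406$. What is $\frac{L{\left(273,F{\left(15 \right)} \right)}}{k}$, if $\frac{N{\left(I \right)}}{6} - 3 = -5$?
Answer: $- \frac{243}{27703} \approx -0.0087716$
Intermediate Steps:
$N{\left(I \right)} = -12$ ($N{\left(I \right)} = 18 + 6 \left(-5\right) = 18 - 30 = -12$)
$F{\left(E \right)} = -3 - \frac{15}{E}$
$L{\left(z,s \right)} = 486$ ($L{\left(z,s \right)} = - 9 \left(-12 - 6\right) 3 = - 9 \left(\left(-18\right) 3\right) = \left(-9\right) \left(-54\right) = 486$)
$\frac{L{\left(273,F{\left(15 \right)} \right)}}{k} = \frac{486}{-55406} = 486 \left(- \frac{1}{55406}\right) = - \frac{243}{27703}$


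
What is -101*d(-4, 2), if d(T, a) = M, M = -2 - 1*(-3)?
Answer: -101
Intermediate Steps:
M = 1 (M = -2 + 3 = 1)
d(T, a) = 1
-101*d(-4, 2) = -101*1 = -101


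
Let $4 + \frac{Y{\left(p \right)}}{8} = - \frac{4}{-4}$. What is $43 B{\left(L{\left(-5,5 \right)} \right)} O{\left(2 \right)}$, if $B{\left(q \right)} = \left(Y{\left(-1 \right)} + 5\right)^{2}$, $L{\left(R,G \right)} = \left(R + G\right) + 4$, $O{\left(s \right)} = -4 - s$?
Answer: $-93138$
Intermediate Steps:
$Y{\left(p \right)} = -24$ ($Y{\left(p \right)} = -32 + 8 \left(- \frac{4}{-4}\right) = -32 + 8 \left(\left(-4\right) \left(- \frac{1}{4}\right)\right) = -32 + 8 \cdot 1 = -32 + 8 = -24$)
$L{\left(R,G \right)} = 4 + G + R$ ($L{\left(R,G \right)} = \left(G + R\right) + 4 = 4 + G + R$)
$B{\left(q \right)} = 361$ ($B{\left(q \right)} = \left(-24 + 5\right)^{2} = \left(-19\right)^{2} = 361$)
$43 B{\left(L{\left(-5,5 \right)} \right)} O{\left(2 \right)} = 43 \cdot 361 \left(-4 - 2\right) = 15523 \left(-4 - 2\right) = 15523 \left(-6\right) = -93138$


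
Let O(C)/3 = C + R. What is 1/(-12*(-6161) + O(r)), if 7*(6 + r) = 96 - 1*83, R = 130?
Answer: 7/520167 ≈ 1.3457e-5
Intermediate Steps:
r = -29/7 (r = -6 + (96 - 1*83)/7 = -6 + (96 - 83)/7 = -6 + (⅐)*13 = -6 + 13/7 = -29/7 ≈ -4.1429)
O(C) = 390 + 3*C (O(C) = 3*(C + 130) = 3*(130 + C) = 390 + 3*C)
1/(-12*(-6161) + O(r)) = 1/(-12*(-6161) + (390 + 3*(-29/7))) = 1/(73932 + (390 - 87/7)) = 1/(73932 + 2643/7) = 1/(520167/7) = 7/520167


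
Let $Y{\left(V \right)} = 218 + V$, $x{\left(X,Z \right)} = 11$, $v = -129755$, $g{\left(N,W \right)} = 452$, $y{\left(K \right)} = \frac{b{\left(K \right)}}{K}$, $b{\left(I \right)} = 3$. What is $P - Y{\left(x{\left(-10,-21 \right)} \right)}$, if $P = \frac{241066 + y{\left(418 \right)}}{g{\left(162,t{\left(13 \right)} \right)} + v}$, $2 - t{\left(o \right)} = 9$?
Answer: $- \frac{12477907357}{54048654} \approx -230.86$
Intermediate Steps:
$t{\left(o \right)} = -7$ ($t{\left(o \right)} = 2 - 9 = -7$)
$y{\left(K \right)} = \frac{3}{K}$
$P = - \frac{100765591}{54048654}$ ($P = \frac{241066 + \frac{3}{418}}{452 - 129755} = \frac{241066 + 3 \cdot \frac{1}{418}}{-129303} = \left(241066 + \frac{3}{418}\right) \left(- \frac{1}{129303}\right) = \frac{100765591}{418} \left(- \frac{1}{129303}\right) = - \frac{100765591}{54048654} \approx -1.8643$)
$P - Y{\left(x{\left(-10,-21 \right)} \right)} = - \frac{100765591}{54048654} - \left(218 + 11\right) = - \frac{100765591}{54048654} - 229 = - \frac{12477907357}{54048654}$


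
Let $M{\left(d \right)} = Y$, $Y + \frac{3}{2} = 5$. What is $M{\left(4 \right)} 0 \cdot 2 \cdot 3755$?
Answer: $0$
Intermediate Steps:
$Y = \frac{7}{2}$ ($Y = - \frac{3}{2} + 5 = \frac{7}{2} \approx 3.5$)
$M{\left(d \right)} = \frac{7}{2}$
$M{\left(4 \right)} 0 \cdot 2 \cdot 3755 = \frac{7}{2} \cdot 0 \cdot 2 \cdot 3755 = 0 \cdot 2 \cdot 3755 = 0 \cdot 3755 = 0$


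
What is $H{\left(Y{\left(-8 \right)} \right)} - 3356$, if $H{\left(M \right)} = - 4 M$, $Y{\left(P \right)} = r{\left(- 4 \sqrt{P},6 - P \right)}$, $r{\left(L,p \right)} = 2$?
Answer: $-3364$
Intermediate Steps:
$Y{\left(P \right)} = 2$
$H{\left(Y{\left(-8 \right)} \right)} - 3356 = \left(-4\right) 2 - 3356 = -8 - 3356 = -3364$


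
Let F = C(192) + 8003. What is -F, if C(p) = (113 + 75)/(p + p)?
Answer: -768335/96 ≈ -8003.5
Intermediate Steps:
C(p) = 94/p (C(p) = 188/((2*p)) = 188*(1/(2*p)) = 94/p)
F = 768335/96 (F = 94/192 + 8003 = 94*(1/192) + 8003 = 47/96 + 8003 = 768335/96 ≈ 8003.5)
-F = -1*768335/96 = -768335/96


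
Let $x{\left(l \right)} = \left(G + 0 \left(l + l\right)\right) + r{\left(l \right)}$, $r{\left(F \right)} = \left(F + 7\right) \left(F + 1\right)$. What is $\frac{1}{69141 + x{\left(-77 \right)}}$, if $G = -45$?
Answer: $\frac{1}{74416} \approx 1.3438 \cdot 10^{-5}$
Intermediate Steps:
$r{\left(F \right)} = \left(1 + F\right) \left(7 + F\right)$ ($r{\left(F \right)} = \left(7 + F\right) \left(1 + F\right) = \left(1 + F\right) \left(7 + F\right)$)
$x{\left(l \right)} = -38 + l^{2} + 8 l$ ($x{\left(l \right)} = \left(-45 + 0 \left(l + l\right)\right) + \left(7 + l^{2} + 8 l\right) = \left(-45 + 0 \cdot 2 l\right) + \left(7 + l^{2} + 8 l\right) = \left(-45 + 0\right) + \left(7 + l^{2} + 8 l\right) = -45 + \left(7 + l^{2} + 8 l\right) = -38 + l^{2} + 8 l$)
$\frac{1}{69141 + x{\left(-77 \right)}} = \frac{1}{69141 + \left(-38 + \left(-77\right)^{2} + 8 \left(-77\right)\right)} = \frac{1}{69141 - -5275} = \frac{1}{69141 + 5275} = \frac{1}{74416}$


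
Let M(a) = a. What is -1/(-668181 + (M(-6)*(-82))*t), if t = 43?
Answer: 1/647025 ≈ 1.5455e-6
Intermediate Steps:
-1/(-668181 + (M(-6)*(-82))*t) = -1/(-668181 - 6*(-82)*43) = -1/(-668181 + 492*43) = -1/(-668181 + 21156) = -1/(-647025) = -1*(-1/647025) = 1/647025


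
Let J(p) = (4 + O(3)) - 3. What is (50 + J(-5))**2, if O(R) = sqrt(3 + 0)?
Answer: (51 + sqrt(3))**2 ≈ 2780.7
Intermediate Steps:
O(R) = sqrt(3)
J(p) = 1 + sqrt(3) (J(p) = (4 + sqrt(3)) - 3 = 1 + sqrt(3))
(50 + J(-5))**2 = (50 + (1 + sqrt(3)))**2 = (51 + sqrt(3))**2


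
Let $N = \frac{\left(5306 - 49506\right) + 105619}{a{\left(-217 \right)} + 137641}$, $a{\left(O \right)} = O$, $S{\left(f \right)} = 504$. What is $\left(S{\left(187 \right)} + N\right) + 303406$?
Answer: $\frac{13921529753}{45808} \approx 3.0391 \cdot 10^{5}$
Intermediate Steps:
$N = \frac{20473}{45808}$ ($N = \frac{\left(5306 - 49506\right) + 105619}{-217 + 137641} = \frac{-44200 + 105619}{137424} = 61419 \cdot \frac{1}{137424} = \frac{20473}{45808} \approx 0.44693$)
$\left(S{\left(187 \right)} + N\right) + 303406 = \left(504 + \frac{20473}{45808}\right) + 303406 = \frac{23107705}{45808} + 303406 = \frac{13921529753}{45808}$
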